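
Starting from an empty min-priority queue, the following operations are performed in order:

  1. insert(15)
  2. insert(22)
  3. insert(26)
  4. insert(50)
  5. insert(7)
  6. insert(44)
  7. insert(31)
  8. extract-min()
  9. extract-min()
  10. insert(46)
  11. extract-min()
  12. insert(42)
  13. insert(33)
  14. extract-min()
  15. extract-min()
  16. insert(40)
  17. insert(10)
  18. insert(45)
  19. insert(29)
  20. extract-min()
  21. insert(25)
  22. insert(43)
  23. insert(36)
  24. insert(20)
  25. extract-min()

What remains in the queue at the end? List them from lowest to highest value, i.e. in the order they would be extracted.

25 → 29 → 33 → 36 → 40 → 42 → 43 → 44 → 45 → 46 → 50

insert 15 → {15}
insert 22 → {15, 22}
insert 26 → {15, 22, 26}
insert 50 → {15, 22, 26, 50}
insert 7 → {7, 15, 22, 26, 50}
insert 44 → {7, 15, 22, 26, 44, 50}
insert 31 → {7, 15, 22, 26, 31, 44, 50}
extract-min → 7; now {15, 22, 26, 31, 44, 50}
extract-min → 15; now {22, 26, 31, 44, 50}
insert 46 → {22, 26, 31, 44, 46, 50}
extract-min → 22; now {26, 31, 44, 46, 50}
insert 42 → {26, 31, 42, 44, 46, 50}
insert 33 → {26, 31, 33, 42, 44, 46, 50}
extract-min → 26; now {31, 33, 42, 44, 46, 50}
extract-min → 31; now {33, 42, 44, 46, 50}
insert 40 → {33, 40, 42, 44, 46, 50}
insert 10 → {10, 33, 40, 42, 44, 46, 50}
insert 45 → {10, 33, 40, 42, 44, 45, 46, 50}
insert 29 → {10, 29, 33, 40, 42, 44, 45, 46, 50}
extract-min → 10; now {29, 33, 40, 42, 44, 45, 46, 50}
insert 25 → {25, 29, 33, 40, 42, 44, 45, 46, 50}
insert 43 → {25, 29, 33, 40, 42, 43, 44, 45, 46, 50}
insert 36 → {25, 29, 33, 36, 40, 42, 43, 44, 45, 46, 50}
insert 20 → {20, 25, 29, 33, 36, 40, 42, 43, 44, 45, 46, 50}
extract-min → 20; now {25, 29, 33, 36, 40, 42, 43, 44, 45, 46, 50}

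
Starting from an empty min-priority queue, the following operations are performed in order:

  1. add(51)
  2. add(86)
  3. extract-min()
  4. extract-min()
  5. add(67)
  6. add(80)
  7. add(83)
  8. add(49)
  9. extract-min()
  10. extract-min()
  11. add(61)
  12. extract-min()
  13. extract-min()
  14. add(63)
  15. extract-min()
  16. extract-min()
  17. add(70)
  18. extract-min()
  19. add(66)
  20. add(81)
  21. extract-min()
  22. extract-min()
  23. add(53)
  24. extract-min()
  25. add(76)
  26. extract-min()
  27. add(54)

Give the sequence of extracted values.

insert 51 → {51}
insert 86 → {51, 86}
extract-min → 51; now {86}
extract-min → 86; now {}
insert 67 → {67}
insert 80 → {67, 80}
insert 83 → {67, 80, 83}
insert 49 → {49, 67, 80, 83}
extract-min → 49; now {67, 80, 83}
extract-min → 67; now {80, 83}
insert 61 → {61, 80, 83}
extract-min → 61; now {80, 83}
extract-min → 80; now {83}
insert 63 → {63, 83}
extract-min → 63; now {83}
extract-min → 83; now {}
insert 70 → {70}
extract-min → 70; now {}
insert 66 → {66}
insert 81 → {66, 81}
extract-min → 66; now {81}
extract-min → 81; now {}
insert 53 → {53}
extract-min → 53; now {}
insert 76 → {76}
extract-min → 76; now {}
insert 54 → {54}

[51, 86, 49, 67, 61, 80, 63, 83, 70, 66, 81, 53, 76]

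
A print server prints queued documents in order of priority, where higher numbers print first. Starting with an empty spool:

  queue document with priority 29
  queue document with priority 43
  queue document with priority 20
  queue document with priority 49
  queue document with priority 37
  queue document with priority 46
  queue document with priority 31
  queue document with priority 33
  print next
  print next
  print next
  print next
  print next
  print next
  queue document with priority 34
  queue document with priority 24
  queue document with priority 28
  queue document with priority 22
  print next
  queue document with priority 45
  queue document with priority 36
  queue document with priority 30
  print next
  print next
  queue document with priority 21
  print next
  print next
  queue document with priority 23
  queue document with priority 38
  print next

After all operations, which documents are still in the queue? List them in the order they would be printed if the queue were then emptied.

[28, 24, 23, 22, 21, 20]

insert 29 → {29}
insert 43 → {43, 29}
insert 20 → {43, 29, 20}
insert 49 → {49, 43, 29, 20}
insert 37 → {49, 43, 37, 29, 20}
insert 46 → {49, 46, 43, 37, 29, 20}
insert 31 → {49, 46, 43, 37, 31, 29, 20}
insert 33 → {49, 46, 43, 37, 33, 31, 29, 20}
print next → 49; now {46, 43, 37, 33, 31, 29, 20}
print next → 46; now {43, 37, 33, 31, 29, 20}
print next → 43; now {37, 33, 31, 29, 20}
print next → 37; now {33, 31, 29, 20}
print next → 33; now {31, 29, 20}
print next → 31; now {29, 20}
insert 34 → {34, 29, 20}
insert 24 → {34, 29, 24, 20}
insert 28 → {34, 29, 28, 24, 20}
insert 22 → {34, 29, 28, 24, 22, 20}
print next → 34; now {29, 28, 24, 22, 20}
insert 45 → {45, 29, 28, 24, 22, 20}
insert 36 → {45, 36, 29, 28, 24, 22, 20}
insert 30 → {45, 36, 30, 29, 28, 24, 22, 20}
print next → 45; now {36, 30, 29, 28, 24, 22, 20}
print next → 36; now {30, 29, 28, 24, 22, 20}
insert 21 → {30, 29, 28, 24, 22, 21, 20}
print next → 30; now {29, 28, 24, 22, 21, 20}
print next → 29; now {28, 24, 22, 21, 20}
insert 23 → {28, 24, 23, 22, 21, 20}
insert 38 → {38, 28, 24, 23, 22, 21, 20}
print next → 38; now {28, 24, 23, 22, 21, 20}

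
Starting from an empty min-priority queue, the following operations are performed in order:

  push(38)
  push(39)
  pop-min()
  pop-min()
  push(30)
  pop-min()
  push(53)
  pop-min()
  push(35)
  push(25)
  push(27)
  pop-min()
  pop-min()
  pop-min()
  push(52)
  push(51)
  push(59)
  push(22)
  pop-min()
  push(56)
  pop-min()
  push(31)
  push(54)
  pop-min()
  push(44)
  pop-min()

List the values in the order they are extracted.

38 → 39 → 30 → 53 → 25 → 27 → 35 → 22 → 51 → 31 → 44

insert 38 → {38}
insert 39 → {38, 39}
pop-min → 38; now {39}
pop-min → 39; now {}
insert 30 → {30}
pop-min → 30; now {}
insert 53 → {53}
pop-min → 53; now {}
insert 35 → {35}
insert 25 → {25, 35}
insert 27 → {25, 27, 35}
pop-min → 25; now {27, 35}
pop-min → 27; now {35}
pop-min → 35; now {}
insert 52 → {52}
insert 51 → {51, 52}
insert 59 → {51, 52, 59}
insert 22 → {22, 51, 52, 59}
pop-min → 22; now {51, 52, 59}
insert 56 → {51, 52, 56, 59}
pop-min → 51; now {52, 56, 59}
insert 31 → {31, 52, 56, 59}
insert 54 → {31, 52, 54, 56, 59}
pop-min → 31; now {52, 54, 56, 59}
insert 44 → {44, 52, 54, 56, 59}
pop-min → 44; now {52, 54, 56, 59}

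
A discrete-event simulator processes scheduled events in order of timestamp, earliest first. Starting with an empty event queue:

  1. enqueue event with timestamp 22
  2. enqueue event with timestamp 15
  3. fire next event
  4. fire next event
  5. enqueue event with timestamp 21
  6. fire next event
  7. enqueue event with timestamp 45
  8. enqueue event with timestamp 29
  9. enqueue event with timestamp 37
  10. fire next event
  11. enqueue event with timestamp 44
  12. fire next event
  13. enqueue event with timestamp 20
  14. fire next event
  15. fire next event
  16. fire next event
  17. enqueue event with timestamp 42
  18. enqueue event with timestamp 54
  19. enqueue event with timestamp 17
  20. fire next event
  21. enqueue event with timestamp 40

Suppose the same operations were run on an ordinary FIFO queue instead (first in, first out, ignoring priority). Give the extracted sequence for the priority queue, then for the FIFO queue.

priority queue: [15, 22, 21, 29, 37, 20, 44, 45, 17]; FIFO queue: 22 → 15 → 21 → 45 → 29 → 37 → 44 → 20 → 42

insert 22 → {22}
insert 15 → {15, 22}
fire next event → 15; now {22}
fire next event → 22; now {}
insert 21 → {21}
fire next event → 21; now {}
insert 45 → {45}
insert 29 → {29, 45}
insert 37 → {29, 37, 45}
fire next event → 29; now {37, 45}
insert 44 → {37, 44, 45}
fire next event → 37; now {44, 45}
insert 20 → {20, 44, 45}
fire next event → 20; now {44, 45}
fire next event → 44; now {45}
fire next event → 45; now {}
insert 42 → {42}
insert 54 → {42, 54}
insert 17 → {17, 42, 54}
fire next event → 17; now {42, 54}
insert 40 → {40, 42, 54}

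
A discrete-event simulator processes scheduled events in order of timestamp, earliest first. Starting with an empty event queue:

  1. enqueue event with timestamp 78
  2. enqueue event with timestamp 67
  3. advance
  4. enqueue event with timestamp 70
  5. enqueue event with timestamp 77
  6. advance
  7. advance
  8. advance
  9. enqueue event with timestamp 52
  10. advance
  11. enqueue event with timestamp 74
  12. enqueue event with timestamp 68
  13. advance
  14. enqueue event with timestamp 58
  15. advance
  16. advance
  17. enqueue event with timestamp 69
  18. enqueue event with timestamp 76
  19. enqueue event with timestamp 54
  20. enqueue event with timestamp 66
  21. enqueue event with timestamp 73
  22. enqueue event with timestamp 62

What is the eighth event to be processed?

74

insert 78 → {78}
insert 67 → {67, 78}
advance → 67; now {78}
insert 70 → {70, 78}
insert 77 → {70, 77, 78}
advance → 70; now {77, 78}
advance → 77; now {78}
advance → 78; now {}
insert 52 → {52}
advance → 52; now {}
insert 74 → {74}
insert 68 → {68, 74}
advance → 68; now {74}
insert 58 → {58, 74}
advance → 58; now {74}
advance → 74; now {}
insert 69 → {69}
insert 76 → {69, 76}
insert 54 → {54, 69, 76}
insert 66 → {54, 66, 69, 76}
insert 73 → {54, 66, 69, 73, 76}
insert 62 → {54, 62, 66, 69, 73, 76}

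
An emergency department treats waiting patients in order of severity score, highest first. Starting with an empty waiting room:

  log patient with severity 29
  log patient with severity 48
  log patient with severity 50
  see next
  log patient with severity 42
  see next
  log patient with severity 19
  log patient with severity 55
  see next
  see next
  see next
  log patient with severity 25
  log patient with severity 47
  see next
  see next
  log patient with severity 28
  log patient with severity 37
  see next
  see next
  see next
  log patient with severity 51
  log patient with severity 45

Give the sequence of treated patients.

insert 29 → {29}
insert 48 → {48, 29}
insert 50 → {50, 48, 29}
see next → 50; now {48, 29}
insert 42 → {48, 42, 29}
see next → 48; now {42, 29}
insert 19 → {42, 29, 19}
insert 55 → {55, 42, 29, 19}
see next → 55; now {42, 29, 19}
see next → 42; now {29, 19}
see next → 29; now {19}
insert 25 → {25, 19}
insert 47 → {47, 25, 19}
see next → 47; now {25, 19}
see next → 25; now {19}
insert 28 → {28, 19}
insert 37 → {37, 28, 19}
see next → 37; now {28, 19}
see next → 28; now {19}
see next → 19; now {}
insert 51 → {51}
insert 45 → {51, 45}

50 → 48 → 55 → 42 → 29 → 47 → 25 → 37 → 28 → 19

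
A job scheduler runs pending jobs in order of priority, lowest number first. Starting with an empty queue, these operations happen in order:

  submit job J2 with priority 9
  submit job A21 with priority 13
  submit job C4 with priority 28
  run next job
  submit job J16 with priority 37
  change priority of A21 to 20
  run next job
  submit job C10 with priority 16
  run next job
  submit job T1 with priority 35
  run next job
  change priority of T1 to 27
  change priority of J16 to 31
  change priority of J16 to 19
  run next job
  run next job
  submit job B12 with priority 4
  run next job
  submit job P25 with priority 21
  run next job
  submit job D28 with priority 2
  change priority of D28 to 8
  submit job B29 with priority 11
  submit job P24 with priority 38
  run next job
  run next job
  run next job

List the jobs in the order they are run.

add J2 (priority 9) → {J2:9}
add A21 (priority 13) → {J2:9, A21:13}
add C4 (priority 28) → {J2:9, A21:13, C4:28}
run next job → J2; now {A21:13, C4:28}
add J16 (priority 37) → {A21:13, C4:28, J16:37}
update A21 to priority 20 → {A21:20, C4:28, J16:37}
run next job → A21; now {C4:28, J16:37}
add C10 (priority 16) → {C10:16, C4:28, J16:37}
run next job → C10; now {C4:28, J16:37}
add T1 (priority 35) → {C4:28, T1:35, J16:37}
run next job → C4; now {T1:35, J16:37}
update T1 to priority 27 → {T1:27, J16:37}
update J16 to priority 31 → {T1:27, J16:31}
update J16 to priority 19 → {J16:19, T1:27}
run next job → J16; now {T1:27}
run next job → T1; now {}
add B12 (priority 4) → {B12:4}
run next job → B12; now {}
add P25 (priority 21) → {P25:21}
run next job → P25; now {}
add D28 (priority 2) → {D28:2}
update D28 to priority 8 → {D28:8}
add B29 (priority 11) → {D28:8, B29:11}
add P24 (priority 38) → {D28:8, B29:11, P24:38}
run next job → D28; now {B29:11, P24:38}
run next job → B29; now {P24:38}
run next job → P24; now {}

J2 → A21 → C10 → C4 → J16 → T1 → B12 → P25 → D28 → B29 → P24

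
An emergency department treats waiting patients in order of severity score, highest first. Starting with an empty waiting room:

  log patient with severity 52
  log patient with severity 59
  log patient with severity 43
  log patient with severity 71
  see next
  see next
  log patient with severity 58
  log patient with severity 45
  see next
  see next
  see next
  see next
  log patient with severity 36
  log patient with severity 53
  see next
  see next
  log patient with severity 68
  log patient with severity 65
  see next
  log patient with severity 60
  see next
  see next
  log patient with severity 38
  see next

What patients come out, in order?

insert 52 → {52}
insert 59 → {59, 52}
insert 43 → {59, 52, 43}
insert 71 → {71, 59, 52, 43}
see next → 71; now {59, 52, 43}
see next → 59; now {52, 43}
insert 58 → {58, 52, 43}
insert 45 → {58, 52, 45, 43}
see next → 58; now {52, 45, 43}
see next → 52; now {45, 43}
see next → 45; now {43}
see next → 43; now {}
insert 36 → {36}
insert 53 → {53, 36}
see next → 53; now {36}
see next → 36; now {}
insert 68 → {68}
insert 65 → {68, 65}
see next → 68; now {65}
insert 60 → {65, 60}
see next → 65; now {60}
see next → 60; now {}
insert 38 → {38}
see next → 38; now {}

71, 59, 58, 52, 45, 43, 53, 36, 68, 65, 60, 38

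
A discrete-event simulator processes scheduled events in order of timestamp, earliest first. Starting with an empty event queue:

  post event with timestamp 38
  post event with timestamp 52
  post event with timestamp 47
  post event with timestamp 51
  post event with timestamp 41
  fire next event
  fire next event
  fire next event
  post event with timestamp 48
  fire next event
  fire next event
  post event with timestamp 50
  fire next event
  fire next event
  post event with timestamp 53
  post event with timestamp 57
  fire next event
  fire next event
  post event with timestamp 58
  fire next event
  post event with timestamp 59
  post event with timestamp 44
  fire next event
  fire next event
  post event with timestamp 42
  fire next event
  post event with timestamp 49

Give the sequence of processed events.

[38, 41, 47, 48, 51, 50, 52, 53, 57, 58, 44, 59, 42]

insert 38 → {38}
insert 52 → {38, 52}
insert 47 → {38, 47, 52}
insert 51 → {38, 47, 51, 52}
insert 41 → {38, 41, 47, 51, 52}
fire next event → 38; now {41, 47, 51, 52}
fire next event → 41; now {47, 51, 52}
fire next event → 47; now {51, 52}
insert 48 → {48, 51, 52}
fire next event → 48; now {51, 52}
fire next event → 51; now {52}
insert 50 → {50, 52}
fire next event → 50; now {52}
fire next event → 52; now {}
insert 53 → {53}
insert 57 → {53, 57}
fire next event → 53; now {57}
fire next event → 57; now {}
insert 58 → {58}
fire next event → 58; now {}
insert 59 → {59}
insert 44 → {44, 59}
fire next event → 44; now {59}
fire next event → 59; now {}
insert 42 → {42}
fire next event → 42; now {}
insert 49 → {49}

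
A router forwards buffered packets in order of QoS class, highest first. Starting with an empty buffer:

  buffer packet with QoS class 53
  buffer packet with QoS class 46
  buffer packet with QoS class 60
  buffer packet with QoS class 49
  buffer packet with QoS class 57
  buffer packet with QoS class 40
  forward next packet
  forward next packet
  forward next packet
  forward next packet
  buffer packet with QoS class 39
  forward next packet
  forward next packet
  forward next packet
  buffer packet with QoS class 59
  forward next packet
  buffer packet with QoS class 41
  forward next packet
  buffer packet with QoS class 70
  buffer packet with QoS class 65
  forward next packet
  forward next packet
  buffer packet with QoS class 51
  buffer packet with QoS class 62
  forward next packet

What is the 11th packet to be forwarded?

insert 53 → {53}
insert 46 → {53, 46}
insert 60 → {60, 53, 46}
insert 49 → {60, 53, 49, 46}
insert 57 → {60, 57, 53, 49, 46}
insert 40 → {60, 57, 53, 49, 46, 40}
forward next packet → 60; now {57, 53, 49, 46, 40}
forward next packet → 57; now {53, 49, 46, 40}
forward next packet → 53; now {49, 46, 40}
forward next packet → 49; now {46, 40}
insert 39 → {46, 40, 39}
forward next packet → 46; now {40, 39}
forward next packet → 40; now {39}
forward next packet → 39; now {}
insert 59 → {59}
forward next packet → 59; now {}
insert 41 → {41}
forward next packet → 41; now {}
insert 70 → {70}
insert 65 → {70, 65}
forward next packet → 70; now {65}
forward next packet → 65; now {}
insert 51 → {51}
insert 62 → {62, 51}
forward next packet → 62; now {51}

65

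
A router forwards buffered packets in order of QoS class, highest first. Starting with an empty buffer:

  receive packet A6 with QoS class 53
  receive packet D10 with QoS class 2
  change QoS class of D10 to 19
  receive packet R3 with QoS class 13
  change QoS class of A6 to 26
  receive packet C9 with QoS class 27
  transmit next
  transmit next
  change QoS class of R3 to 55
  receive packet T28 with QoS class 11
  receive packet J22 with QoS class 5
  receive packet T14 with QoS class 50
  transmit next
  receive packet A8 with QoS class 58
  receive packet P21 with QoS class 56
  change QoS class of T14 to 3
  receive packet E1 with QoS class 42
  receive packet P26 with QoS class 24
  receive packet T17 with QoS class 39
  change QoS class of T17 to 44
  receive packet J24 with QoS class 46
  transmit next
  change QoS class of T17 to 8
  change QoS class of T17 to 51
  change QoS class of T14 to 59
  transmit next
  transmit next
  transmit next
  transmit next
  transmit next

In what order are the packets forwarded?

[C9, A6, R3, A8, T14, P21, T17, J24, E1]

add A6 (QoS class 53) → {A6:53}
add D10 (QoS class 2) → {A6:53, D10:2}
update D10 to QoS class 19 → {A6:53, D10:19}
add R3 (QoS class 13) → {A6:53, D10:19, R3:13}
update A6 to QoS class 26 → {A6:26, D10:19, R3:13}
add C9 (QoS class 27) → {C9:27, A6:26, D10:19, R3:13}
transmit next → C9; now {A6:26, D10:19, R3:13}
transmit next → A6; now {D10:19, R3:13}
update R3 to QoS class 55 → {R3:55, D10:19}
add T28 (QoS class 11) → {R3:55, D10:19, T28:11}
add J22 (QoS class 5) → {R3:55, D10:19, T28:11, J22:5}
add T14 (QoS class 50) → {R3:55, T14:50, D10:19, T28:11, J22:5}
transmit next → R3; now {T14:50, D10:19, T28:11, J22:5}
add A8 (QoS class 58) → {A8:58, T14:50, D10:19, T28:11, J22:5}
add P21 (QoS class 56) → {A8:58, P21:56, T14:50, D10:19, T28:11, J22:5}
update T14 to QoS class 3 → {A8:58, P21:56, D10:19, T28:11, J22:5, T14:3}
add E1 (QoS class 42) → {A8:58, P21:56, E1:42, D10:19, T28:11, J22:5, T14:3}
add P26 (QoS class 24) → {A8:58, P21:56, E1:42, P26:24, D10:19, T28:11, J22:5, T14:3}
add T17 (QoS class 39) → {A8:58, P21:56, E1:42, T17:39, P26:24, D10:19, T28:11, J22:5, T14:3}
update T17 to QoS class 44 → {A8:58, P21:56, T17:44, E1:42, P26:24, D10:19, T28:11, J22:5, T14:3}
add J24 (QoS class 46) → {A8:58, P21:56, J24:46, T17:44, E1:42, P26:24, D10:19, T28:11, J22:5, T14:3}
transmit next → A8; now {P21:56, J24:46, T17:44, E1:42, P26:24, D10:19, T28:11, J22:5, T14:3}
update T17 to QoS class 8 → {P21:56, J24:46, E1:42, P26:24, D10:19, T28:11, T17:8, J22:5, T14:3}
update T17 to QoS class 51 → {P21:56, T17:51, J24:46, E1:42, P26:24, D10:19, T28:11, J22:5, T14:3}
update T14 to QoS class 59 → {T14:59, P21:56, T17:51, J24:46, E1:42, P26:24, D10:19, T28:11, J22:5}
transmit next → T14; now {P21:56, T17:51, J24:46, E1:42, P26:24, D10:19, T28:11, J22:5}
transmit next → P21; now {T17:51, J24:46, E1:42, P26:24, D10:19, T28:11, J22:5}
transmit next → T17; now {J24:46, E1:42, P26:24, D10:19, T28:11, J22:5}
transmit next → J24; now {E1:42, P26:24, D10:19, T28:11, J22:5}
transmit next → E1; now {P26:24, D10:19, T28:11, J22:5}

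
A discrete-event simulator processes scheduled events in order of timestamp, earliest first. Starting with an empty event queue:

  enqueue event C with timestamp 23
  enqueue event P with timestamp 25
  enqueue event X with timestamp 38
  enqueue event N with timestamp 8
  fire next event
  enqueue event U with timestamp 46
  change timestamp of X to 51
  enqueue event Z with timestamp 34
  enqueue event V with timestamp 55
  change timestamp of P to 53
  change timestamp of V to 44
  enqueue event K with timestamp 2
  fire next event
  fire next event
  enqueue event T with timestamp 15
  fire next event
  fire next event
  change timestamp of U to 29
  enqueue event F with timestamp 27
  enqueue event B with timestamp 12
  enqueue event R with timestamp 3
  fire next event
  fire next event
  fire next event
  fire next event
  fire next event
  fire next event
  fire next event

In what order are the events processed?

add C (timestamp 23) → {C:23}
add P (timestamp 25) → {C:23, P:25}
add X (timestamp 38) → {C:23, P:25, X:38}
add N (timestamp 8) → {N:8, C:23, P:25, X:38}
fire next event → N; now {C:23, P:25, X:38}
add U (timestamp 46) → {C:23, P:25, X:38, U:46}
update X to timestamp 51 → {C:23, P:25, U:46, X:51}
add Z (timestamp 34) → {C:23, P:25, Z:34, U:46, X:51}
add V (timestamp 55) → {C:23, P:25, Z:34, U:46, X:51, V:55}
update P to timestamp 53 → {C:23, Z:34, U:46, X:51, P:53, V:55}
update V to timestamp 44 → {C:23, Z:34, V:44, U:46, X:51, P:53}
add K (timestamp 2) → {K:2, C:23, Z:34, V:44, U:46, X:51, P:53}
fire next event → K; now {C:23, Z:34, V:44, U:46, X:51, P:53}
fire next event → C; now {Z:34, V:44, U:46, X:51, P:53}
add T (timestamp 15) → {T:15, Z:34, V:44, U:46, X:51, P:53}
fire next event → T; now {Z:34, V:44, U:46, X:51, P:53}
fire next event → Z; now {V:44, U:46, X:51, P:53}
update U to timestamp 29 → {U:29, V:44, X:51, P:53}
add F (timestamp 27) → {F:27, U:29, V:44, X:51, P:53}
add B (timestamp 12) → {B:12, F:27, U:29, V:44, X:51, P:53}
add R (timestamp 3) → {R:3, B:12, F:27, U:29, V:44, X:51, P:53}
fire next event → R; now {B:12, F:27, U:29, V:44, X:51, P:53}
fire next event → B; now {F:27, U:29, V:44, X:51, P:53}
fire next event → F; now {U:29, V:44, X:51, P:53}
fire next event → U; now {V:44, X:51, P:53}
fire next event → V; now {X:51, P:53}
fire next event → X; now {P:53}
fire next event → P; now {}

N, K, C, T, Z, R, B, F, U, V, X, P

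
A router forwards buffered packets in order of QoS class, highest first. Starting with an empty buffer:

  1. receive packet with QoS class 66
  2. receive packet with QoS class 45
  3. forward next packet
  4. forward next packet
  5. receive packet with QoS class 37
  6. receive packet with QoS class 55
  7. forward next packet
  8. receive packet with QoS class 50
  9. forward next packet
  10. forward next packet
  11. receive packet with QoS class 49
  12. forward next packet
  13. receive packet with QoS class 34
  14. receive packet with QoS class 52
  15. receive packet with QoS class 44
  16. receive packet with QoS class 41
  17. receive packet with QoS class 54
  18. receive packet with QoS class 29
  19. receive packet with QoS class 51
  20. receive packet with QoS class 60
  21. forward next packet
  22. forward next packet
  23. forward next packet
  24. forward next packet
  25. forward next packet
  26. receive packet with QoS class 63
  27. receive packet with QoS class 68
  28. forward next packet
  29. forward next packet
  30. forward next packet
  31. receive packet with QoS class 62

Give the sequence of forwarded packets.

insert 66 → {66}
insert 45 → {66, 45}
forward next packet → 66; now {45}
forward next packet → 45; now {}
insert 37 → {37}
insert 55 → {55, 37}
forward next packet → 55; now {37}
insert 50 → {50, 37}
forward next packet → 50; now {37}
forward next packet → 37; now {}
insert 49 → {49}
forward next packet → 49; now {}
insert 34 → {34}
insert 52 → {52, 34}
insert 44 → {52, 44, 34}
insert 41 → {52, 44, 41, 34}
insert 54 → {54, 52, 44, 41, 34}
insert 29 → {54, 52, 44, 41, 34, 29}
insert 51 → {54, 52, 51, 44, 41, 34, 29}
insert 60 → {60, 54, 52, 51, 44, 41, 34, 29}
forward next packet → 60; now {54, 52, 51, 44, 41, 34, 29}
forward next packet → 54; now {52, 51, 44, 41, 34, 29}
forward next packet → 52; now {51, 44, 41, 34, 29}
forward next packet → 51; now {44, 41, 34, 29}
forward next packet → 44; now {41, 34, 29}
insert 63 → {63, 41, 34, 29}
insert 68 → {68, 63, 41, 34, 29}
forward next packet → 68; now {63, 41, 34, 29}
forward next packet → 63; now {41, 34, 29}
forward next packet → 41; now {34, 29}
insert 62 → {62, 34, 29}

[66, 45, 55, 50, 37, 49, 60, 54, 52, 51, 44, 68, 63, 41]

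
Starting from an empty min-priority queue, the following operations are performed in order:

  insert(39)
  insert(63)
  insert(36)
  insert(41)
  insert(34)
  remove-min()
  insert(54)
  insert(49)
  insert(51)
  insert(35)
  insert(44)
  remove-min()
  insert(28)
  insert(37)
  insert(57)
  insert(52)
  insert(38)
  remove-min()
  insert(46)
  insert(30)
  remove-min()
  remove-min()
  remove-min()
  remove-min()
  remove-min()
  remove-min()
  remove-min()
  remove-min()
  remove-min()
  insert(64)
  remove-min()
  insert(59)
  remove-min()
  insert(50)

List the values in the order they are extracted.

insert 39 → {39}
insert 63 → {39, 63}
insert 36 → {36, 39, 63}
insert 41 → {36, 39, 41, 63}
insert 34 → {34, 36, 39, 41, 63}
remove-min → 34; now {36, 39, 41, 63}
insert 54 → {36, 39, 41, 54, 63}
insert 49 → {36, 39, 41, 49, 54, 63}
insert 51 → {36, 39, 41, 49, 51, 54, 63}
insert 35 → {35, 36, 39, 41, 49, 51, 54, 63}
insert 44 → {35, 36, 39, 41, 44, 49, 51, 54, 63}
remove-min → 35; now {36, 39, 41, 44, 49, 51, 54, 63}
insert 28 → {28, 36, 39, 41, 44, 49, 51, 54, 63}
insert 37 → {28, 36, 37, 39, 41, 44, 49, 51, 54, 63}
insert 57 → {28, 36, 37, 39, 41, 44, 49, 51, 54, 57, 63}
insert 52 → {28, 36, 37, 39, 41, 44, 49, 51, 52, 54, 57, 63}
insert 38 → {28, 36, 37, 38, 39, 41, 44, 49, 51, 52, 54, 57, 63}
remove-min → 28; now {36, 37, 38, 39, 41, 44, 49, 51, 52, 54, 57, 63}
insert 46 → {36, 37, 38, 39, 41, 44, 46, 49, 51, 52, 54, 57, 63}
insert 30 → {30, 36, 37, 38, 39, 41, 44, 46, 49, 51, 52, 54, 57, 63}
remove-min → 30; now {36, 37, 38, 39, 41, 44, 46, 49, 51, 52, 54, 57, 63}
remove-min → 36; now {37, 38, 39, 41, 44, 46, 49, 51, 52, 54, 57, 63}
remove-min → 37; now {38, 39, 41, 44, 46, 49, 51, 52, 54, 57, 63}
remove-min → 38; now {39, 41, 44, 46, 49, 51, 52, 54, 57, 63}
remove-min → 39; now {41, 44, 46, 49, 51, 52, 54, 57, 63}
remove-min → 41; now {44, 46, 49, 51, 52, 54, 57, 63}
remove-min → 44; now {46, 49, 51, 52, 54, 57, 63}
remove-min → 46; now {49, 51, 52, 54, 57, 63}
remove-min → 49; now {51, 52, 54, 57, 63}
insert 64 → {51, 52, 54, 57, 63, 64}
remove-min → 51; now {52, 54, 57, 63, 64}
insert 59 → {52, 54, 57, 59, 63, 64}
remove-min → 52; now {54, 57, 59, 63, 64}
insert 50 → {50, 54, 57, 59, 63, 64}

34, 35, 28, 30, 36, 37, 38, 39, 41, 44, 46, 49, 51, 52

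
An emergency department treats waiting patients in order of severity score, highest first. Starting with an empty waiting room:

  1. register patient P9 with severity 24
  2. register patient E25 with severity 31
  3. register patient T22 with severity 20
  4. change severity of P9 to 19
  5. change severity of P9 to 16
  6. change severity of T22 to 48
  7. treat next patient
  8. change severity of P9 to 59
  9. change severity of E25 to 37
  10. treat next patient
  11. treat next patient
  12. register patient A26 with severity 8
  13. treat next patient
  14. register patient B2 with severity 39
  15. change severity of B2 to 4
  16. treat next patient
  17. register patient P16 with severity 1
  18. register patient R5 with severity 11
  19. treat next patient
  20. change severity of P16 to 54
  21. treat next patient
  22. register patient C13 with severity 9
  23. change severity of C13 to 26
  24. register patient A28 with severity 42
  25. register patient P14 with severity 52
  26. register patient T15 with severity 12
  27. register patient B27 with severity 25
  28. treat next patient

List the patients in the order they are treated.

add P9 (severity 24) → {P9:24}
add E25 (severity 31) → {E25:31, P9:24}
add T22 (severity 20) → {E25:31, P9:24, T22:20}
update P9 to severity 19 → {E25:31, T22:20, P9:19}
update P9 to severity 16 → {E25:31, T22:20, P9:16}
update T22 to severity 48 → {T22:48, E25:31, P9:16}
treat next patient → T22; now {E25:31, P9:16}
update P9 to severity 59 → {P9:59, E25:31}
update E25 to severity 37 → {P9:59, E25:37}
treat next patient → P9; now {E25:37}
treat next patient → E25; now {}
add A26 (severity 8) → {A26:8}
treat next patient → A26; now {}
add B2 (severity 39) → {B2:39}
update B2 to severity 4 → {B2:4}
treat next patient → B2; now {}
add P16 (severity 1) → {P16:1}
add R5 (severity 11) → {R5:11, P16:1}
treat next patient → R5; now {P16:1}
update P16 to severity 54 → {P16:54}
treat next patient → P16; now {}
add C13 (severity 9) → {C13:9}
update C13 to severity 26 → {C13:26}
add A28 (severity 42) → {A28:42, C13:26}
add P14 (severity 52) → {P14:52, A28:42, C13:26}
add T15 (severity 12) → {P14:52, A28:42, C13:26, T15:12}
add B27 (severity 25) → {P14:52, A28:42, C13:26, B27:25, T15:12}
treat next patient → P14; now {A28:42, C13:26, B27:25, T15:12}

T22, P9, E25, A26, B2, R5, P16, P14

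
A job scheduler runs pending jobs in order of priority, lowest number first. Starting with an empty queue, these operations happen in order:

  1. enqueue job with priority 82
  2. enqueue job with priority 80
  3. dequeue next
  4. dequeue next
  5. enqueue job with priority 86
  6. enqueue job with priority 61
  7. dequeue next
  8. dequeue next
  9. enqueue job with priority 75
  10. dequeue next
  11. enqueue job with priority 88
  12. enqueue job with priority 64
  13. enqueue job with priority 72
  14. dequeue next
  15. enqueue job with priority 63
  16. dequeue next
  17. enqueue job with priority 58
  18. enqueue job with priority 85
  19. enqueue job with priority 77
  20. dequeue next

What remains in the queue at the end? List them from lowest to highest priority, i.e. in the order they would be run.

72, 77, 85, 88

insert 82 → {82}
insert 80 → {80, 82}
dequeue next → 80; now {82}
dequeue next → 82; now {}
insert 86 → {86}
insert 61 → {61, 86}
dequeue next → 61; now {86}
dequeue next → 86; now {}
insert 75 → {75}
dequeue next → 75; now {}
insert 88 → {88}
insert 64 → {64, 88}
insert 72 → {64, 72, 88}
dequeue next → 64; now {72, 88}
insert 63 → {63, 72, 88}
dequeue next → 63; now {72, 88}
insert 58 → {58, 72, 88}
insert 85 → {58, 72, 85, 88}
insert 77 → {58, 72, 77, 85, 88}
dequeue next → 58; now {72, 77, 85, 88}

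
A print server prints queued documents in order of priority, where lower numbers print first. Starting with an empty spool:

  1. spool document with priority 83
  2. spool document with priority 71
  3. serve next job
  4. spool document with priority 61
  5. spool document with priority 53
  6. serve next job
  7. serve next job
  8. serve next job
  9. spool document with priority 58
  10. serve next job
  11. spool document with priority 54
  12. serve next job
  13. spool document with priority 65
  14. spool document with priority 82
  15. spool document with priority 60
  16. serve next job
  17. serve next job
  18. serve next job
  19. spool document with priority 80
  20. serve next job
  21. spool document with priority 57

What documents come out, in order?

insert 83 → {83}
insert 71 → {71, 83}
serve next job → 71; now {83}
insert 61 → {61, 83}
insert 53 → {53, 61, 83}
serve next job → 53; now {61, 83}
serve next job → 61; now {83}
serve next job → 83; now {}
insert 58 → {58}
serve next job → 58; now {}
insert 54 → {54}
serve next job → 54; now {}
insert 65 → {65}
insert 82 → {65, 82}
insert 60 → {60, 65, 82}
serve next job → 60; now {65, 82}
serve next job → 65; now {82}
serve next job → 82; now {}
insert 80 → {80}
serve next job → 80; now {}
insert 57 → {57}

[71, 53, 61, 83, 58, 54, 60, 65, 82, 80]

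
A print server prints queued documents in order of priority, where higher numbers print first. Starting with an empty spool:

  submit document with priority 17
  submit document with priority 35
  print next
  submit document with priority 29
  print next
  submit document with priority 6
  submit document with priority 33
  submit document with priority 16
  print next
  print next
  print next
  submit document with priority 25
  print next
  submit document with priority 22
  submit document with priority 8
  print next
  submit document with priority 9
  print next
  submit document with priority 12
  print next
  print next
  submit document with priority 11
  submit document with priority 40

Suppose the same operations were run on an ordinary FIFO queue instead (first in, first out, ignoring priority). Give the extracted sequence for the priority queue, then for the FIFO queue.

insert 17 → {17}
insert 35 → {35, 17}
print next → 35; now {17}
insert 29 → {29, 17}
print next → 29; now {17}
insert 6 → {17, 6}
insert 33 → {33, 17, 6}
insert 16 → {33, 17, 16, 6}
print next → 33; now {17, 16, 6}
print next → 17; now {16, 6}
print next → 16; now {6}
insert 25 → {25, 6}
print next → 25; now {6}
insert 22 → {22, 6}
insert 8 → {22, 8, 6}
print next → 22; now {8, 6}
insert 9 → {9, 8, 6}
print next → 9; now {8, 6}
insert 12 → {12, 8, 6}
print next → 12; now {8, 6}
print next → 8; now {6}
insert 11 → {11, 6}
insert 40 → {40, 11, 6}

priority queue: [35, 29, 33, 17, 16, 25, 22, 9, 12, 8]; FIFO queue: 17 → 35 → 29 → 6 → 33 → 16 → 25 → 22 → 8 → 9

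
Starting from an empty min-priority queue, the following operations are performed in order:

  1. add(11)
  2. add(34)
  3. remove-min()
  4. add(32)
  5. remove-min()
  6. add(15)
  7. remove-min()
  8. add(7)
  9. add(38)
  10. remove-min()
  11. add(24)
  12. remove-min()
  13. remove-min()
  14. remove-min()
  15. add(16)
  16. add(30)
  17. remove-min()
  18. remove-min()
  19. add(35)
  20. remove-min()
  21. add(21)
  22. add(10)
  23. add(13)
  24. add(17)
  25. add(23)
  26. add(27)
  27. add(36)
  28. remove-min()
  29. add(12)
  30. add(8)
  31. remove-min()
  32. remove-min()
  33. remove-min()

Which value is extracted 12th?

8

insert 11 → {11}
insert 34 → {11, 34}
remove-min → 11; now {34}
insert 32 → {32, 34}
remove-min → 32; now {34}
insert 15 → {15, 34}
remove-min → 15; now {34}
insert 7 → {7, 34}
insert 38 → {7, 34, 38}
remove-min → 7; now {34, 38}
insert 24 → {24, 34, 38}
remove-min → 24; now {34, 38}
remove-min → 34; now {38}
remove-min → 38; now {}
insert 16 → {16}
insert 30 → {16, 30}
remove-min → 16; now {30}
remove-min → 30; now {}
insert 35 → {35}
remove-min → 35; now {}
insert 21 → {21}
insert 10 → {10, 21}
insert 13 → {10, 13, 21}
insert 17 → {10, 13, 17, 21}
insert 23 → {10, 13, 17, 21, 23}
insert 27 → {10, 13, 17, 21, 23, 27}
insert 36 → {10, 13, 17, 21, 23, 27, 36}
remove-min → 10; now {13, 17, 21, 23, 27, 36}
insert 12 → {12, 13, 17, 21, 23, 27, 36}
insert 8 → {8, 12, 13, 17, 21, 23, 27, 36}
remove-min → 8; now {12, 13, 17, 21, 23, 27, 36}
remove-min → 12; now {13, 17, 21, 23, 27, 36}
remove-min → 13; now {17, 21, 23, 27, 36}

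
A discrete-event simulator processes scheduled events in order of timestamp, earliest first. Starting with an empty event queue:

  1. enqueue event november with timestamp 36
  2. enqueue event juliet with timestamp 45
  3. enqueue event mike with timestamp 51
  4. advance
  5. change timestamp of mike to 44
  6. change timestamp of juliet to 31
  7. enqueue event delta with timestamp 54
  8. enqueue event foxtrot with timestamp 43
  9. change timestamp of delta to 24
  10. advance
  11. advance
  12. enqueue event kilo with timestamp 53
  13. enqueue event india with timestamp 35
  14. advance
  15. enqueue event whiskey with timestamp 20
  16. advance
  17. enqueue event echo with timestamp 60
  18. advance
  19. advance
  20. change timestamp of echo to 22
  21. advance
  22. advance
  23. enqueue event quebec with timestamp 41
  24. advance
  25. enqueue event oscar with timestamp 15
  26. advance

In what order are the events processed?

add november (timestamp 36) → {november:36}
add juliet (timestamp 45) → {november:36, juliet:45}
add mike (timestamp 51) → {november:36, juliet:45, mike:51}
advance → november; now {juliet:45, mike:51}
update mike to timestamp 44 → {mike:44, juliet:45}
update juliet to timestamp 31 → {juliet:31, mike:44}
add delta (timestamp 54) → {juliet:31, mike:44, delta:54}
add foxtrot (timestamp 43) → {juliet:31, foxtrot:43, mike:44, delta:54}
update delta to timestamp 24 → {delta:24, juliet:31, foxtrot:43, mike:44}
advance → delta; now {juliet:31, foxtrot:43, mike:44}
advance → juliet; now {foxtrot:43, mike:44}
add kilo (timestamp 53) → {foxtrot:43, mike:44, kilo:53}
add india (timestamp 35) → {india:35, foxtrot:43, mike:44, kilo:53}
advance → india; now {foxtrot:43, mike:44, kilo:53}
add whiskey (timestamp 20) → {whiskey:20, foxtrot:43, mike:44, kilo:53}
advance → whiskey; now {foxtrot:43, mike:44, kilo:53}
add echo (timestamp 60) → {foxtrot:43, mike:44, kilo:53, echo:60}
advance → foxtrot; now {mike:44, kilo:53, echo:60}
advance → mike; now {kilo:53, echo:60}
update echo to timestamp 22 → {echo:22, kilo:53}
advance → echo; now {kilo:53}
advance → kilo; now {}
add quebec (timestamp 41) → {quebec:41}
advance → quebec; now {}
add oscar (timestamp 15) → {oscar:15}
advance → oscar; now {}

november, delta, juliet, india, whiskey, foxtrot, mike, echo, kilo, quebec, oscar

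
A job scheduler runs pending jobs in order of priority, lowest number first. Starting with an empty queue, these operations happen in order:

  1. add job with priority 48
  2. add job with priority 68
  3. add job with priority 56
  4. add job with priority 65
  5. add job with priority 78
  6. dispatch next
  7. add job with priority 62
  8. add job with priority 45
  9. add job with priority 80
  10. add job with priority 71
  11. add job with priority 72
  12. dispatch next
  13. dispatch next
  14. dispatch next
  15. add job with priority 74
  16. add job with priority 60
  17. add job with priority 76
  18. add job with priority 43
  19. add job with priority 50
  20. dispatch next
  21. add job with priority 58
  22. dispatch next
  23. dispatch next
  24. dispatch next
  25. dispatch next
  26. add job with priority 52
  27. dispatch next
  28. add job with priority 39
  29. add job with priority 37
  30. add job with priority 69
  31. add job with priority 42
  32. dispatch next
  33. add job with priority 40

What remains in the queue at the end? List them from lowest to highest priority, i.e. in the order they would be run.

39 → 40 → 42 → 68 → 69 → 71 → 72 → 74 → 76 → 78 → 80

insert 48 → {48}
insert 68 → {48, 68}
insert 56 → {48, 56, 68}
insert 65 → {48, 56, 65, 68}
insert 78 → {48, 56, 65, 68, 78}
dispatch next → 48; now {56, 65, 68, 78}
insert 62 → {56, 62, 65, 68, 78}
insert 45 → {45, 56, 62, 65, 68, 78}
insert 80 → {45, 56, 62, 65, 68, 78, 80}
insert 71 → {45, 56, 62, 65, 68, 71, 78, 80}
insert 72 → {45, 56, 62, 65, 68, 71, 72, 78, 80}
dispatch next → 45; now {56, 62, 65, 68, 71, 72, 78, 80}
dispatch next → 56; now {62, 65, 68, 71, 72, 78, 80}
dispatch next → 62; now {65, 68, 71, 72, 78, 80}
insert 74 → {65, 68, 71, 72, 74, 78, 80}
insert 60 → {60, 65, 68, 71, 72, 74, 78, 80}
insert 76 → {60, 65, 68, 71, 72, 74, 76, 78, 80}
insert 43 → {43, 60, 65, 68, 71, 72, 74, 76, 78, 80}
insert 50 → {43, 50, 60, 65, 68, 71, 72, 74, 76, 78, 80}
dispatch next → 43; now {50, 60, 65, 68, 71, 72, 74, 76, 78, 80}
insert 58 → {50, 58, 60, 65, 68, 71, 72, 74, 76, 78, 80}
dispatch next → 50; now {58, 60, 65, 68, 71, 72, 74, 76, 78, 80}
dispatch next → 58; now {60, 65, 68, 71, 72, 74, 76, 78, 80}
dispatch next → 60; now {65, 68, 71, 72, 74, 76, 78, 80}
dispatch next → 65; now {68, 71, 72, 74, 76, 78, 80}
insert 52 → {52, 68, 71, 72, 74, 76, 78, 80}
dispatch next → 52; now {68, 71, 72, 74, 76, 78, 80}
insert 39 → {39, 68, 71, 72, 74, 76, 78, 80}
insert 37 → {37, 39, 68, 71, 72, 74, 76, 78, 80}
insert 69 → {37, 39, 68, 69, 71, 72, 74, 76, 78, 80}
insert 42 → {37, 39, 42, 68, 69, 71, 72, 74, 76, 78, 80}
dispatch next → 37; now {39, 42, 68, 69, 71, 72, 74, 76, 78, 80}
insert 40 → {39, 40, 42, 68, 69, 71, 72, 74, 76, 78, 80}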